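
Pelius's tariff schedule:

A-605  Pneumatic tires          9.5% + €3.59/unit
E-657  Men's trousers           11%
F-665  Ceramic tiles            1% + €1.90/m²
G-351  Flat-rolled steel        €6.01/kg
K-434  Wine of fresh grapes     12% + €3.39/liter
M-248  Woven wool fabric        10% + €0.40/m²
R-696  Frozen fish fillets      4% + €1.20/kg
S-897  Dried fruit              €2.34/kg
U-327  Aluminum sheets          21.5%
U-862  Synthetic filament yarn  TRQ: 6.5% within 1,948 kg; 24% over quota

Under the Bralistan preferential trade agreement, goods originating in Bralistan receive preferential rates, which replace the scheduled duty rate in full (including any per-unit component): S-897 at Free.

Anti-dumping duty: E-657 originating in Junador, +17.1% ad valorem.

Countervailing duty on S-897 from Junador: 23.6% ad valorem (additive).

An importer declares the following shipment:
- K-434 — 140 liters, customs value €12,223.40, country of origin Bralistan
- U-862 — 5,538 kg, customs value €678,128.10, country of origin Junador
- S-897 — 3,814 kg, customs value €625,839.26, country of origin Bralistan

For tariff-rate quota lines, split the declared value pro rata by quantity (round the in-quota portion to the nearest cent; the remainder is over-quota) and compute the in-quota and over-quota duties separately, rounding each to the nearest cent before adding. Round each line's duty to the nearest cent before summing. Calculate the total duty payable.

€122,948.95

Line 1 (K-434, Bralistan, 140 liters, €12,223.40):
Base rate for K-434 is 12% + €3.39/liter.
Origin Bralistan is the FTA partner but K-434 is not on the preference list; base rate stands.
Duty = €12,223.40 × 12% + 140 × €3.39 = €1,941.41.
Line 2 (U-862, Junador, 5,538 kg, €678,128.10):
Code U-862 is under a tariff-rate quota (threshold 1,948 kg). In-quota: 1,948 kg at 6.5%; over-quota: 3,590 kg at 24%.
Pro-rata value split: in-quota = €678,128.10 × 1,948/5,538 = €238,532.60; over-quota = €678,128.10 − €238,532.60 = €439,595.50.
In-quota duty = €238,532.60 × 6.5% = €15,504.62. Over-quota duty = €439,595.50 × 24% = €105,502.92.
Line duty = €15,504.62 + €105,502.92 = €121,007.54.
Line 3 (S-897, Bralistan, 3,814 kg, €625,839.26):
Base rate for S-897 is €2.34/kg.
Origin Bralistan qualifies under the Pelius–Bralistan agreement and S-897 is covered: preferential rate Free applies instead.
The additional-duty order on S-897 targets Junador, not Bralistan; it does not apply.
Duty = €625,839.26 × 0% = €0.00.
Total = €1,941.41 + €121,007.54 + €0.00 = €122,948.95.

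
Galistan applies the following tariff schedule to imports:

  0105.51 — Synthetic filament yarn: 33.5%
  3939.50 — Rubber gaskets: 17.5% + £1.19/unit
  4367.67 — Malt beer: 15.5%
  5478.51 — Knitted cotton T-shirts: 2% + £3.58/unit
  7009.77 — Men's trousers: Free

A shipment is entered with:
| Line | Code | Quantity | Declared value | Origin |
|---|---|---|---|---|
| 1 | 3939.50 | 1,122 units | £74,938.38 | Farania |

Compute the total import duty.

Line 1 (3939.50, Farania, 1,122 units, £74,938.38):
Base rate for 3939.50 is 17.5% + £1.19/unit.
Duty = £74,938.38 × 17.5% + 1,122 × £1.19 = £14,449.40.

£14,449.40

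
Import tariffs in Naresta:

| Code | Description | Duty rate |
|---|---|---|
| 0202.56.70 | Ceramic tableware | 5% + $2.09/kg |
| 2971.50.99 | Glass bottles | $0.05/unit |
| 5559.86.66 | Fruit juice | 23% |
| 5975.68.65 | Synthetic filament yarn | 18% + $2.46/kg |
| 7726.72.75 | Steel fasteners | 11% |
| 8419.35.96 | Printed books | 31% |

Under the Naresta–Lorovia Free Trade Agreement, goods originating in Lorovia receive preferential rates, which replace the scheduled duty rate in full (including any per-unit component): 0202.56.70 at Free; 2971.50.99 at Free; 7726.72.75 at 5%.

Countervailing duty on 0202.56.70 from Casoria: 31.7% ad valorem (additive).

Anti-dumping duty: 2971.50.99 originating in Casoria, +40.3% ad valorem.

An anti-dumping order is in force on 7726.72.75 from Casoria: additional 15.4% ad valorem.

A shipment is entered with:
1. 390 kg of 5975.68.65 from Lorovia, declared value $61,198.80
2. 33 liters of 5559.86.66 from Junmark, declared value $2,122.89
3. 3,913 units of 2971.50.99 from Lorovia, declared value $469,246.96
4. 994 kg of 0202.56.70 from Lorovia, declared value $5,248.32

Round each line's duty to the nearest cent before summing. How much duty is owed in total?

$12,463.44

Line 1 (5975.68.65, Lorovia, 390 kg, $61,198.80):
Base rate for 5975.68.65 is 18% + $2.46/kg.
Origin Lorovia is the FTA partner but 5975.68.65 is not on the preference list; base rate stands.
Duty = $61,198.80 × 18% + 390 × $2.46 = $11,975.18.
Line 2 (5559.86.66, Junmark, 33 liters, $2,122.89):
Base rate for 5559.86.66 is 23%.
Duty = $2,122.89 × 23% = $488.26.
Line 3 (2971.50.99, Lorovia, 3,913 units, $469,246.96):
Base rate for 2971.50.99 is $0.05/unit.
Origin Lorovia qualifies under the Naresta–Lorovia agreement and 2971.50.99 is covered: preferential rate Free applies instead.
The additional-duty order on 2971.50.99 targets Casoria, not Lorovia; it does not apply.
Duty = $469,246.96 × 0% = $0.00.
Line 4 (0202.56.70, Lorovia, 994 kg, $5,248.32):
Base rate for 0202.56.70 is 5% + $2.09/kg.
Origin Lorovia qualifies under the Naresta–Lorovia agreement and 0202.56.70 is covered: preferential rate Free applies instead.
The additional-duty order on 0202.56.70 targets Casoria, not Lorovia; it does not apply.
Duty = $5,248.32 × 0% = $0.00.
Total = $11,975.18 + $488.26 + $0.00 + $0.00 = $12,463.44.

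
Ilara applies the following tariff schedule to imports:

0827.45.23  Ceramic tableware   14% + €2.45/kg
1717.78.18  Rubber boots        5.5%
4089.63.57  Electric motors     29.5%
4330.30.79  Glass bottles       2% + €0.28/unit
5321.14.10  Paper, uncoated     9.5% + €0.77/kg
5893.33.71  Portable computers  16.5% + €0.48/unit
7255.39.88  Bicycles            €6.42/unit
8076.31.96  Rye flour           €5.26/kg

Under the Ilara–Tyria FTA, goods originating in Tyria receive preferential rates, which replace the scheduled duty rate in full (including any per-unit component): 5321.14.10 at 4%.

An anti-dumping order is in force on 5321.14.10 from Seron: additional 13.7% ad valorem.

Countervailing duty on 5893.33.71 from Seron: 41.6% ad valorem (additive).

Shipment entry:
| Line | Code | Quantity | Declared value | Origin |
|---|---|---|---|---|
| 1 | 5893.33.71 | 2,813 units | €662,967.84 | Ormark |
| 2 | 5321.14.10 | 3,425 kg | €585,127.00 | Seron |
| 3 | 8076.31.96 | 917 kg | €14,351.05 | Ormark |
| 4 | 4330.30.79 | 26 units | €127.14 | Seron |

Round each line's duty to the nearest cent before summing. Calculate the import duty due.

€253,959.88

Line 1 (5893.33.71, Ormark, 2,813 units, €662,967.84):
Base rate for 5893.33.71 is 16.5% + €0.48/unit.
The additional-duty order on 5893.33.71 targets Seron, not Ormark; it does not apply.
Duty = €662,967.84 × 16.5% + 2,813 × €0.48 = €110,739.93.
Line 2 (5321.14.10, Seron, 3,425 kg, €585,127.00):
Base rate for 5321.14.10 is 9.5% + €0.77/kg.
5321.14.10 has an FTA preferential rate, but origin Seron is not Tyria; base rate stands.
Additional duty on 5321.14.10 from Seron: +13.7%. Applied ad valorem rate: 9.5% + 13.7% = 23.2%.
Duty = €585,127.00 × 23.2% + 3,425 × €0.77 = €138,386.71.
Line 3 (8076.31.96, Ormark, 917 kg, €14,351.05):
Base rate for 8076.31.96 is €5.26/kg.
Duty = 917 × €5.26 = €4,823.42.
Line 4 (4330.30.79, Seron, 26 units, €127.14):
Base rate for 4330.30.79 is 2% + €0.28/unit.
Duty = €127.14 × 2% + 26 × €0.28 = €9.82.
Total = €110,739.93 + €138,386.71 + €4,823.42 + €9.82 = €253,959.88.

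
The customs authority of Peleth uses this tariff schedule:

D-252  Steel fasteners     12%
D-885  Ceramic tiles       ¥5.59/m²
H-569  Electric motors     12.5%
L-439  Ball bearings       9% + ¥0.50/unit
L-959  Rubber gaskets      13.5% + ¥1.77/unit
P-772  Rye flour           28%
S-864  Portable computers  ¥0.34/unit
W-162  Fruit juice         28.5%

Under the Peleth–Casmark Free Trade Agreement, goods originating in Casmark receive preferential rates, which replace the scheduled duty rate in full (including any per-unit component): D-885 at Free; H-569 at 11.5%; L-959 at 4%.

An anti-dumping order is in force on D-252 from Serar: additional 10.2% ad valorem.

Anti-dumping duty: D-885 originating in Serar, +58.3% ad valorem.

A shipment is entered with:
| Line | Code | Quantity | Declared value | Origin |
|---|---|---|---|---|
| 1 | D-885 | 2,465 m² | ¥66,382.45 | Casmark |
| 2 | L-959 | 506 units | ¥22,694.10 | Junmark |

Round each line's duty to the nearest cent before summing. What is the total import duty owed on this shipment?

Line 1 (D-885, Casmark, 2,465 m², ¥66,382.45):
Base rate for D-885 is ¥5.59/m².
Origin Casmark qualifies under the Peleth–Casmark agreement and D-885 is covered: preferential rate Free applies instead.
The additional-duty order on D-885 targets Serar, not Casmark; it does not apply.
Duty = ¥66,382.45 × 0% = ¥0.00.
Line 2 (L-959, Junmark, 506 units, ¥22,694.10):
Base rate for L-959 is 13.5% + ¥1.77/unit.
L-959 has an FTA preferential rate, but origin Junmark is not Casmark; base rate stands.
Duty = ¥22,694.10 × 13.5% + 506 × ¥1.77 = ¥3,959.32.
Total = ¥0.00 + ¥3,959.32 = ¥3,959.32.

¥3,959.32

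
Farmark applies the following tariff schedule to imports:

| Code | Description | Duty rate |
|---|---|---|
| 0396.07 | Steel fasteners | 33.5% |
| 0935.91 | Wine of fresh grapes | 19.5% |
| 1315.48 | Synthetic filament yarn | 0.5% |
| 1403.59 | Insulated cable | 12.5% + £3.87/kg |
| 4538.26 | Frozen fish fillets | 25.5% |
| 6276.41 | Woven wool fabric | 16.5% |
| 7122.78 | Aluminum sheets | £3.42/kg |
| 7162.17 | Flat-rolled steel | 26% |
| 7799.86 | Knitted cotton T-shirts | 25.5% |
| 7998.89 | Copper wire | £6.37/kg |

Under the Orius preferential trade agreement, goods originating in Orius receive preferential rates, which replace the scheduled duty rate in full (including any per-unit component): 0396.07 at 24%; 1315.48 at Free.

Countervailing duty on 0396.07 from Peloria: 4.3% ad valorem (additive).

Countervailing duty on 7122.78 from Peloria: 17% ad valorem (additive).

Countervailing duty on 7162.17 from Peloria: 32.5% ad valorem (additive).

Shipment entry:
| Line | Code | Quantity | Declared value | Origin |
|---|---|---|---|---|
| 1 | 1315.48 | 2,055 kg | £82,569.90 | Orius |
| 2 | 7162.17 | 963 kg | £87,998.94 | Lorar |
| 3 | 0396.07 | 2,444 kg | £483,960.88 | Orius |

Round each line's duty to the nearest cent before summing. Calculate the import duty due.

Line 1 (1315.48, Orius, 2,055 kg, £82,569.90):
Base rate for 1315.48 is 0.5%.
Origin Orius qualifies under the Farmark–Orius agreement and 1315.48 is covered: preferential rate Free applies instead.
Duty = £82,569.90 × 0% = £0.00.
Line 2 (7162.17, Lorar, 963 kg, £87,998.94):
Base rate for 7162.17 is 26%.
The additional-duty order on 7162.17 targets Peloria, not Lorar; it does not apply.
Duty = £87,998.94 × 26% = £22,879.72.
Line 3 (0396.07, Orius, 2,444 kg, £483,960.88):
Base rate for 0396.07 is 33.5%.
Origin Orius qualifies under the Farmark–Orius agreement and 0396.07 is covered: preferential rate 24% applies instead.
The additional-duty order on 0396.07 targets Peloria, not Orius; it does not apply.
Duty = £483,960.88 × 24% = £116,150.61.
Total = £0.00 + £22,879.72 + £116,150.61 = £139,030.33.

£139,030.33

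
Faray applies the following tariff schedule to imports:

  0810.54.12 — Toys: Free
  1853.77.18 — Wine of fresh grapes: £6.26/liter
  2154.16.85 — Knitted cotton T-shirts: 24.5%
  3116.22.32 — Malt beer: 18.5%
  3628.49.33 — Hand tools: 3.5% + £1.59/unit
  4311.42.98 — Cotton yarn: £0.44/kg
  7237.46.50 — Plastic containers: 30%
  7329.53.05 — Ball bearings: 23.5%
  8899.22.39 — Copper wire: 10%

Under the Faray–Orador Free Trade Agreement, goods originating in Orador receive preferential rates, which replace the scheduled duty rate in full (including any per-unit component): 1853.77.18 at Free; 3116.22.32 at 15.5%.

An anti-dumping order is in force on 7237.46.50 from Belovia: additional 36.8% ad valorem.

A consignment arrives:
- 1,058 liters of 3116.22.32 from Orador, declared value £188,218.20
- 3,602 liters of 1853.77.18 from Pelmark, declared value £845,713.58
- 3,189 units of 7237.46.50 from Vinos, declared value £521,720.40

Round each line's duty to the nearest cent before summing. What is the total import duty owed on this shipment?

Line 1 (3116.22.32, Orador, 1,058 liters, £188,218.20):
Base rate for 3116.22.32 is 18.5%.
Origin Orador qualifies under the Faray–Orador agreement and 3116.22.32 is covered: preferential rate 15.5% applies instead.
Duty = £188,218.20 × 15.5% = £29,173.82.
Line 2 (1853.77.18, Pelmark, 3,602 liters, £845,713.58):
Base rate for 1853.77.18 is £6.26/liter.
1853.77.18 has an FTA preferential rate, but origin Pelmark is not Orador; base rate stands.
Duty = 3,602 × £6.26 = £22,548.52.
Line 3 (7237.46.50, Vinos, 3,189 units, £521,720.40):
Base rate for 7237.46.50 is 30%.
The additional-duty order on 7237.46.50 targets Belovia, not Vinos; it does not apply.
Duty = £521,720.40 × 30% = £156,516.12.
Total = £29,173.82 + £22,548.52 + £156,516.12 = £208,238.46.

£208,238.46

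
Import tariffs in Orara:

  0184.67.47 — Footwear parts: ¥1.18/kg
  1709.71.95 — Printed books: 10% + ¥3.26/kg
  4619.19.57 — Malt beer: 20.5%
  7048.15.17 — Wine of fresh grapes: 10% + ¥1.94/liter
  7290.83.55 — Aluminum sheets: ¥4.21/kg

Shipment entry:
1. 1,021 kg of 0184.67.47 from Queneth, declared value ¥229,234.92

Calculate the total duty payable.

Line 1 (0184.67.47, Queneth, 1,021 kg, ¥229,234.92):
Base rate for 0184.67.47 is ¥1.18/kg.
Duty = 1,021 × ¥1.18 = ¥1,204.78.

¥1,204.78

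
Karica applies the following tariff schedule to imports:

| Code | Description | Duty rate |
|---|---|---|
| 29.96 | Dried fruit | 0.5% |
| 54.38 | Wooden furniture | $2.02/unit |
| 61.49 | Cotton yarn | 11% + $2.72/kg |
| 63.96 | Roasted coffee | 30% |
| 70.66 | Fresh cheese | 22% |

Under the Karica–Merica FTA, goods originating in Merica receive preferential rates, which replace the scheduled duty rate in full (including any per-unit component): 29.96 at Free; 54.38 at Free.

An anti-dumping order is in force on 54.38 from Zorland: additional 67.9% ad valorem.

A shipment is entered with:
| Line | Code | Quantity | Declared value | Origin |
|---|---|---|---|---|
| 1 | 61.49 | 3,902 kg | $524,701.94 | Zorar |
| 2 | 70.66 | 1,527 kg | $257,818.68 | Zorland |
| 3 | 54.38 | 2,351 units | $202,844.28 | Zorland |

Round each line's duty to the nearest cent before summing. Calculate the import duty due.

Line 1 (61.49, Zorar, 3,902 kg, $524,701.94):
Base rate for 61.49 is 11% + $2.72/kg.
Duty = $524,701.94 × 11% + 3,902 × $2.72 = $68,330.65.
Line 2 (70.66, Zorland, 1,527 kg, $257,818.68):
Base rate for 70.66 is 22%.
Duty = $257,818.68 × 22% = $56,720.11.
Line 3 (54.38, Zorland, 2,351 units, $202,844.28):
Base rate for 54.38 is $2.02/unit.
54.38 has an FTA preferential rate, but origin Zorland is not Merica; base rate stands.
Additional duty on 54.38 from Zorland: +67.9% ad valorem. Applied ad valorem rate = 67.9%.
Duty = $202,844.28 × 67.9% + 2,351 × $2.02 = $142,480.29.
Total = $68,330.65 + $56,720.11 + $142,480.29 = $267,531.05.

$267,531.05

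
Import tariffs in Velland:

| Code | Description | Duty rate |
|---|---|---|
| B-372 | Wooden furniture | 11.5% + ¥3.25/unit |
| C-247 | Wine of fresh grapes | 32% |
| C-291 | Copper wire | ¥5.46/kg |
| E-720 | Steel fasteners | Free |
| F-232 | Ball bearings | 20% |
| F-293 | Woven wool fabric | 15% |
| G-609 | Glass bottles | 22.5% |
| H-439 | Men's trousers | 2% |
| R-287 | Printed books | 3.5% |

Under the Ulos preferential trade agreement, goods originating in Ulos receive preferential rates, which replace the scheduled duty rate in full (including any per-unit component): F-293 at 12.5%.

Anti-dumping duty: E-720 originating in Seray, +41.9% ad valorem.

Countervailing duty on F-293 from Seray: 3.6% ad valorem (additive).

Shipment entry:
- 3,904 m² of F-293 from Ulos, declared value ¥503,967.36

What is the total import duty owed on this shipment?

Line 1 (F-293, Ulos, 3,904 m², ¥503,967.36):
Base rate for F-293 is 15%.
Origin Ulos qualifies under the Velland–Ulos agreement and F-293 is covered: preferential rate 12.5% applies instead.
The additional-duty order on F-293 targets Seray, not Ulos; it does not apply.
Duty = ¥503,967.36 × 12.5% = ¥62,995.92.

¥62,995.92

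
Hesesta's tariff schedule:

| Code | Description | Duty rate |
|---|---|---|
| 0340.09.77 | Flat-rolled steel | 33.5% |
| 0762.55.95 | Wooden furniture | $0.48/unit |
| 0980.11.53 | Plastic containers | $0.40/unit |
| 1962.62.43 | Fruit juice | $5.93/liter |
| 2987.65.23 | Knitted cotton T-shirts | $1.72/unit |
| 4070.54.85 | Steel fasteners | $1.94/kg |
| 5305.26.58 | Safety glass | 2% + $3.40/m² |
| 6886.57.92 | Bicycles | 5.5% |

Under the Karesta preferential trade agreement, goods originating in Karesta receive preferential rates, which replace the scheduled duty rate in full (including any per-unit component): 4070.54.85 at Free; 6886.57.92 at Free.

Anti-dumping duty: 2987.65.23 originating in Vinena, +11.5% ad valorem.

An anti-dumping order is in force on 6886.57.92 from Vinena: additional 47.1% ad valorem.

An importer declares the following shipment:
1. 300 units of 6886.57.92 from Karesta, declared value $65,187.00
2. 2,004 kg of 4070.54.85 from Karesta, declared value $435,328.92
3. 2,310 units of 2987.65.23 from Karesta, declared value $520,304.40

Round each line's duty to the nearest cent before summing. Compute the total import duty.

$3,973.20

Line 1 (6886.57.92, Karesta, 300 units, $65,187.00):
Base rate for 6886.57.92 is 5.5%.
Origin Karesta qualifies under the Hesesta–Karesta agreement and 6886.57.92 is covered: preferential rate Free applies instead.
The additional-duty order on 6886.57.92 targets Vinena, not Karesta; it does not apply.
Duty = $65,187.00 × 0% = $0.00.
Line 2 (4070.54.85, Karesta, 2,004 kg, $435,328.92):
Base rate for 4070.54.85 is $1.94/kg.
Origin Karesta qualifies under the Hesesta–Karesta agreement and 4070.54.85 is covered: preferential rate Free applies instead.
Duty = $435,328.92 × 0% = $0.00.
Line 3 (2987.65.23, Karesta, 2,310 units, $520,304.40):
Base rate for 2987.65.23 is $1.72/unit.
Origin Karesta is the FTA partner but 2987.65.23 is not on the preference list; base rate stands.
The additional-duty order on 2987.65.23 targets Vinena, not Karesta; it does not apply.
Duty = 2,310 × $1.72 = $3,973.20.
Total = $0.00 + $0.00 + $3,973.20 = $3,973.20.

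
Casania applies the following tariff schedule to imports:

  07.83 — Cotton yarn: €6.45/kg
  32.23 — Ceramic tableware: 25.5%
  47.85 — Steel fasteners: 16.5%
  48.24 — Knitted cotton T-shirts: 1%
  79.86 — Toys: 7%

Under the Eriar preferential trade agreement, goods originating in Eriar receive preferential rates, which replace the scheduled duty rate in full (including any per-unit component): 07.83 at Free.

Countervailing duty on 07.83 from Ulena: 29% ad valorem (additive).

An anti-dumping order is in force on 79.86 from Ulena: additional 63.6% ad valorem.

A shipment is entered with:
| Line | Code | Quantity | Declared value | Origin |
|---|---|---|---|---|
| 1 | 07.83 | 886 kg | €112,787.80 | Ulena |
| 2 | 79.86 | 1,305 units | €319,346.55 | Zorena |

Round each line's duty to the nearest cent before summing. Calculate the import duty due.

Line 1 (07.83, Ulena, 886 kg, €112,787.80):
Base rate for 07.83 is €6.45/kg.
07.83 has an FTA preferential rate, but origin Ulena is not Eriar; base rate stands.
Additional duty on 07.83 from Ulena: +29% ad valorem. Applied ad valorem rate = 29%.
Duty = €112,787.80 × 29% + 886 × €6.45 = €38,423.16.
Line 2 (79.86, Zorena, 1,305 units, €319,346.55):
Base rate for 79.86 is 7%.
The additional-duty order on 79.86 targets Ulena, not Zorena; it does not apply.
Duty = €319,346.55 × 7% = €22,354.26.
Total = €38,423.16 + €22,354.26 = €60,777.42.

€60,777.42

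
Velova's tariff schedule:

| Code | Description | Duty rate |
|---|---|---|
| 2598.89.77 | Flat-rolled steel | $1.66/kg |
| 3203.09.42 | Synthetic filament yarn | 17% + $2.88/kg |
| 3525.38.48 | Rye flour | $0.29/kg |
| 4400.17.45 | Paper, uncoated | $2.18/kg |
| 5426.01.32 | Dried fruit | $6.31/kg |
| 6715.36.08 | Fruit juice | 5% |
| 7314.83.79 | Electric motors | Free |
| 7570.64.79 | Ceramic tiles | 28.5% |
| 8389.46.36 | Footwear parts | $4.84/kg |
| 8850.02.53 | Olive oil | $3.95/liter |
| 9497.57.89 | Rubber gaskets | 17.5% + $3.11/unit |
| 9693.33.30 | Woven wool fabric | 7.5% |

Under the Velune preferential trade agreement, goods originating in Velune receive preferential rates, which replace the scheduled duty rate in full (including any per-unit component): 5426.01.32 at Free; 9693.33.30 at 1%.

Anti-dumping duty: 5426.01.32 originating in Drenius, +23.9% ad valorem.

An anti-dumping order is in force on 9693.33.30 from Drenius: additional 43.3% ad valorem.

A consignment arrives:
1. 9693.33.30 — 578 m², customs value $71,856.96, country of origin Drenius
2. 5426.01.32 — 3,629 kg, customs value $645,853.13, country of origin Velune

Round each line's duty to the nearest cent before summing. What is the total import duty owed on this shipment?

$36,503.34

Line 1 (9693.33.30, Drenius, 578 m², $71,856.96):
Base rate for 9693.33.30 is 7.5%.
9693.33.30 has an FTA preferential rate, but origin Drenius is not Velune; base rate stands.
Additional duty on 9693.33.30 from Drenius: +43.3%. Applied ad valorem rate: 7.5% + 43.3% = 50.8%.
Duty = $71,856.96 × 50.8% = $36,503.34.
Line 2 (5426.01.32, Velune, 3,629 kg, $645,853.13):
Base rate for 5426.01.32 is $6.31/kg.
Origin Velune qualifies under the Velova–Velune agreement and 5426.01.32 is covered: preferential rate Free applies instead.
The additional-duty order on 5426.01.32 targets Drenius, not Velune; it does not apply.
Duty = $645,853.13 × 0% = $0.00.
Total = $36,503.34 + $0.00 = $36,503.34.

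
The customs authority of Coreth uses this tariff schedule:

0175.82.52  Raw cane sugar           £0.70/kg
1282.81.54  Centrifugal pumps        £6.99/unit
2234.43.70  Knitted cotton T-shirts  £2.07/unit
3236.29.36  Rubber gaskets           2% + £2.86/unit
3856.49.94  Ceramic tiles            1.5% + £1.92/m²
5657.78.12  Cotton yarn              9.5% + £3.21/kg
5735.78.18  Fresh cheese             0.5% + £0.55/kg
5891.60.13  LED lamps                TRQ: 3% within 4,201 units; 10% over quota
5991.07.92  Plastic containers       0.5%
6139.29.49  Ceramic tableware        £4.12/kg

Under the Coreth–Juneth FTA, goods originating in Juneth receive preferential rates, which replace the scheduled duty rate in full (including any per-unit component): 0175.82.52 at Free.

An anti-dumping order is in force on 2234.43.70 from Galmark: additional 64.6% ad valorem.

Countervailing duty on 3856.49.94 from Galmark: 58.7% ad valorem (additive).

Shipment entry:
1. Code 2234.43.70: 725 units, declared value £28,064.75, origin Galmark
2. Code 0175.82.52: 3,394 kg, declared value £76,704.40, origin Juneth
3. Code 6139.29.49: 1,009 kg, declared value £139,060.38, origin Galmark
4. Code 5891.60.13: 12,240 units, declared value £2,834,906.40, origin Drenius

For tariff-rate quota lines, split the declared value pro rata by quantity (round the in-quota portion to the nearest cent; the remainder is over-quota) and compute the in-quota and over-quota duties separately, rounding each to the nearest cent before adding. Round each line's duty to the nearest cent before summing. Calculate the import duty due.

Line 1 (2234.43.70, Galmark, 725 units, £28,064.75):
Base rate for 2234.43.70 is £2.07/unit.
Additional duty on 2234.43.70 from Galmark: +64.6% ad valorem. Applied ad valorem rate = 64.6%.
Duty = £28,064.75 × 64.6% + 725 × £2.07 = £19,630.58.
Line 2 (0175.82.52, Juneth, 3,394 kg, £76,704.40):
Base rate for 0175.82.52 is £0.70/kg.
Origin Juneth qualifies under the Coreth–Juneth agreement and 0175.82.52 is covered: preferential rate Free applies instead.
Duty = £76,704.40 × 0% = £0.00.
Line 3 (6139.29.49, Galmark, 1,009 kg, £139,060.38):
Base rate for 6139.29.49 is £4.12/kg.
Duty = 1,009 × £4.12 = £4,157.08.
Line 4 (5891.60.13, Drenius, 12,240 units, £2,834,906.40):
Code 5891.60.13 is under a tariff-rate quota (threshold 4,201 units). In-quota: 4,201 units at 3%; over-quota: 8,039 units at 10%.
Pro-rata value split: in-quota = £2,834,906.40 × 4,201/12,240 = £972,993.61; over-quota = £2,834,906.40 − £972,993.61 = £1,861,912.79.
In-quota duty = £972,993.61 × 3% = £29,189.81. Over-quota duty = £1,861,912.79 × 10% = £186,191.28.
Line duty = £29,189.81 + £186,191.28 = £215,381.09.
Total = £19,630.58 + £0.00 + £4,157.08 + £215,381.09 = £239,168.75.

£239,168.75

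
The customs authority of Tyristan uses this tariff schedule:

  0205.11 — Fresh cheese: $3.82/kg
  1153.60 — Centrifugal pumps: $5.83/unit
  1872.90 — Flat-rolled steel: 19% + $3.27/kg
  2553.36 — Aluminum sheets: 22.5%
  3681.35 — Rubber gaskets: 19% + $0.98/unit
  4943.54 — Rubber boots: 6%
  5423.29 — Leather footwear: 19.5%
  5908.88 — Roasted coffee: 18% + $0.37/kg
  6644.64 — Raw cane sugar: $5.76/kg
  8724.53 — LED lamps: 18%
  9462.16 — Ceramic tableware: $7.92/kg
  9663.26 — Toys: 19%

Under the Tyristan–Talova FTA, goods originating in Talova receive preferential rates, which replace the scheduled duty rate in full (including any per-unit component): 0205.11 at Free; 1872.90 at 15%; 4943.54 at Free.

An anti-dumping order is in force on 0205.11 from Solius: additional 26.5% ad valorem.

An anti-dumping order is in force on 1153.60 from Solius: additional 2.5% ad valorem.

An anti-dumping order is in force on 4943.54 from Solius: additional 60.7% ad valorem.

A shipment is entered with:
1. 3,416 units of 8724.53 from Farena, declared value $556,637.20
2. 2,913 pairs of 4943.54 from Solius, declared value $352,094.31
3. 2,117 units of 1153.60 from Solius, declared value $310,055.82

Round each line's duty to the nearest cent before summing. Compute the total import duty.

Line 1 (8724.53, Farena, 3,416 units, $556,637.20):
Base rate for 8724.53 is 18%.
Duty = $556,637.20 × 18% = $100,194.70.
Line 2 (4943.54, Solius, 2,913 pairs, $352,094.31):
Base rate for 4943.54 is 6%.
4943.54 has an FTA preferential rate, but origin Solius is not Talova; base rate stands.
Additional duty on 4943.54 from Solius: +60.7%. Applied ad valorem rate: 6% + 60.7% = 66.7%.
Duty = $352,094.31 × 66.7% = $234,846.90.
Line 3 (1153.60, Solius, 2,117 units, $310,055.82):
Base rate for 1153.60 is $5.83/unit.
Additional duty on 1153.60 from Solius: +2.5% ad valorem. Applied ad valorem rate = 2.5%.
Duty = $310,055.82 × 2.5% + 2,117 × $5.83 = $20,093.51.
Total = $100,194.70 + $234,846.90 + $20,093.51 = $355,135.11.

$355,135.11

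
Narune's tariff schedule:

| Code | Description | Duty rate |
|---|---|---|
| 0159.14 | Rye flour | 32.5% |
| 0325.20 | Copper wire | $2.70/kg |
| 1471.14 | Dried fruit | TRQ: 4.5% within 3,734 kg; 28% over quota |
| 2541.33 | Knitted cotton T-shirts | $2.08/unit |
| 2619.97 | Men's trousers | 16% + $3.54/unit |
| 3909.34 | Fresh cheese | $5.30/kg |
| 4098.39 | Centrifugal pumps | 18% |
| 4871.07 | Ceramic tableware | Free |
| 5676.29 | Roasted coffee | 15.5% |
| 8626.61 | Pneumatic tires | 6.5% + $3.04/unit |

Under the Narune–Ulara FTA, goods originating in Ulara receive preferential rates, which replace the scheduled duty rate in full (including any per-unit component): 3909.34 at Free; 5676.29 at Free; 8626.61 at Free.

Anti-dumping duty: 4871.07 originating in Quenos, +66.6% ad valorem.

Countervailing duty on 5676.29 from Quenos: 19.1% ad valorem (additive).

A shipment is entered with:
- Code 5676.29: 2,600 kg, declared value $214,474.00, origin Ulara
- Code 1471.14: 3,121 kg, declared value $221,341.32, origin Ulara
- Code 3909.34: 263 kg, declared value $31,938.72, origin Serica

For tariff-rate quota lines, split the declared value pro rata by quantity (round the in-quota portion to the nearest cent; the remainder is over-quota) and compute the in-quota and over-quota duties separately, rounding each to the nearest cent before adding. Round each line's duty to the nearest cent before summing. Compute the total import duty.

Line 1 (5676.29, Ulara, 2,600 kg, $214,474.00):
Base rate for 5676.29 is 15.5%.
Origin Ulara qualifies under the Narune–Ulara agreement and 5676.29 is covered: preferential rate Free applies instead.
The additional-duty order on 5676.29 targets Quenos, not Ulara; it does not apply.
Duty = $214,474.00 × 0% = $0.00.
Line 2 (1471.14, Ulara, 3,121 kg, $221,341.32):
Code 1471.14 is under a tariff-rate quota (threshold 3,734 kg). Quantity 3,121 kg is within the quota, so the in-quota rate 4.5% applies to the full value.
Duty = $221,341.32 × 4.5% = $9,960.36.
Line 3 (3909.34, Serica, 263 kg, $31,938.72):
Base rate for 3909.34 is $5.30/kg.
3909.34 has an FTA preferential rate, but origin Serica is not Ulara; base rate stands.
Duty = 263 × $5.30 = $1,393.90.
Total = $0.00 + $9,960.36 + $1,393.90 = $11,354.26.

$11,354.26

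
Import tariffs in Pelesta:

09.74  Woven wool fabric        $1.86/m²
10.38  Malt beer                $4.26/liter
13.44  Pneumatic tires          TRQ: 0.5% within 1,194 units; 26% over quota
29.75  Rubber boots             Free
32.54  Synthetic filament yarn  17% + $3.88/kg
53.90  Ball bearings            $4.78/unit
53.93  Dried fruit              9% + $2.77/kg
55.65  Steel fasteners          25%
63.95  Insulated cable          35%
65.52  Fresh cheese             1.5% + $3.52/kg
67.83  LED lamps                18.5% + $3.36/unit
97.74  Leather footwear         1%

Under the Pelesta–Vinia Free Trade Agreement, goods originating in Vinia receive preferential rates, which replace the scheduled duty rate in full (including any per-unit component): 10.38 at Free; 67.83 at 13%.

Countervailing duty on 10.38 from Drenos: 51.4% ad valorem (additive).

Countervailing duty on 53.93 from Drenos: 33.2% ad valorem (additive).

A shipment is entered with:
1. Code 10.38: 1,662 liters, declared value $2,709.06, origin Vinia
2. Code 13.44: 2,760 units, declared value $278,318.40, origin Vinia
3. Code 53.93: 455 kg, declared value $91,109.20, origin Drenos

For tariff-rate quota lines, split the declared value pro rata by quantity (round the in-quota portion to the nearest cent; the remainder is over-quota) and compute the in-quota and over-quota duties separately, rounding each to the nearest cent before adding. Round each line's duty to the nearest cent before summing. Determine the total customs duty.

$81,368.45

Line 1 (10.38, Vinia, 1,662 liters, $2,709.06):
Base rate for 10.38 is $4.26/liter.
Origin Vinia qualifies under the Pelesta–Vinia agreement and 10.38 is covered: preferential rate Free applies instead.
The additional-duty order on 10.38 targets Drenos, not Vinia; it does not apply.
Duty = $2,709.06 × 0% = $0.00.
Line 2 (13.44, Vinia, 2,760 units, $278,318.40):
Code 13.44 is under a tariff-rate quota (threshold 1,194 units). In-quota: 1,194 units at 0.5%; over-quota: 1,566 units at 26%.
Pro-rata value split: in-quota = $278,318.40 × 1,194/2,760 = $120,402.96; over-quota = $278,318.40 − $120,402.96 = $157,915.44.
In-quota duty = $120,402.96 × 0.5% = $602.01. Over-quota duty = $157,915.44 × 26% = $41,058.01.
Line duty = $602.01 + $41,058.01 = $41,660.02.
Line 3 (53.93, Drenos, 455 kg, $91,109.20):
Base rate for 53.93 is 9% + $2.77/kg.
Additional duty on 53.93 from Drenos: +33.2%. Applied ad valorem rate: 9% + 33.2% = 42.2%.
Duty = $91,109.20 × 42.2% + 455 × $2.77 = $39,708.43.
Total = $0.00 + $41,660.02 + $39,708.43 = $81,368.45.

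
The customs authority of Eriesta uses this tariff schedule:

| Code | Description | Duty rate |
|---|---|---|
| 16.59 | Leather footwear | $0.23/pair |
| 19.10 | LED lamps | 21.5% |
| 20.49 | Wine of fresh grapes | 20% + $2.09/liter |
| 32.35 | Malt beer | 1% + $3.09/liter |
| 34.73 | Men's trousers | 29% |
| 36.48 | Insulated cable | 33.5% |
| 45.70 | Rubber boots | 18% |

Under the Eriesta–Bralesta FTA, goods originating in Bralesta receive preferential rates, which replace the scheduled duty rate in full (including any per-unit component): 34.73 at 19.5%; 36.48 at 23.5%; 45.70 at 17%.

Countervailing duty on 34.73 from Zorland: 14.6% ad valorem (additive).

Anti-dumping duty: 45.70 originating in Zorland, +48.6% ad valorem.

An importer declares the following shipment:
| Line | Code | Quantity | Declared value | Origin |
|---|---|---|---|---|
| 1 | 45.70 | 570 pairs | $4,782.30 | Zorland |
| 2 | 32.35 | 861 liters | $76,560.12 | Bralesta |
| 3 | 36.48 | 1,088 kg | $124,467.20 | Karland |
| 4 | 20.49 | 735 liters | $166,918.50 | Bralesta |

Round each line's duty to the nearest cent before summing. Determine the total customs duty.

$83,227.46

Line 1 (45.70, Zorland, 570 pairs, $4,782.30):
Base rate for 45.70 is 18%.
45.70 has an FTA preferential rate, but origin Zorland is not Bralesta; base rate stands.
Additional duty on 45.70 from Zorland: +48.6%. Applied ad valorem rate: 18% + 48.6% = 66.6%.
Duty = $4,782.30 × 66.6% = $3,185.01.
Line 2 (32.35, Bralesta, 861 liters, $76,560.12):
Base rate for 32.35 is 1% + $3.09/liter.
Origin Bralesta is the FTA partner but 32.35 is not on the preference list; base rate stands.
Duty = $76,560.12 × 1% + 861 × $3.09 = $3,426.09.
Line 3 (36.48, Karland, 1,088 kg, $124,467.20):
Base rate for 36.48 is 33.5%.
36.48 has an FTA preferential rate, but origin Karland is not Bralesta; base rate stands.
Duty = $124,467.20 × 33.5% = $41,696.51.
Line 4 (20.49, Bralesta, 735 liters, $166,918.50):
Base rate for 20.49 is 20% + $2.09/liter.
Origin Bralesta is the FTA partner but 20.49 is not on the preference list; base rate stands.
Duty = $166,918.50 × 20% + 735 × $2.09 = $34,919.85.
Total = $3,185.01 + $3,426.09 + $41,696.51 + $34,919.85 = $83,227.46.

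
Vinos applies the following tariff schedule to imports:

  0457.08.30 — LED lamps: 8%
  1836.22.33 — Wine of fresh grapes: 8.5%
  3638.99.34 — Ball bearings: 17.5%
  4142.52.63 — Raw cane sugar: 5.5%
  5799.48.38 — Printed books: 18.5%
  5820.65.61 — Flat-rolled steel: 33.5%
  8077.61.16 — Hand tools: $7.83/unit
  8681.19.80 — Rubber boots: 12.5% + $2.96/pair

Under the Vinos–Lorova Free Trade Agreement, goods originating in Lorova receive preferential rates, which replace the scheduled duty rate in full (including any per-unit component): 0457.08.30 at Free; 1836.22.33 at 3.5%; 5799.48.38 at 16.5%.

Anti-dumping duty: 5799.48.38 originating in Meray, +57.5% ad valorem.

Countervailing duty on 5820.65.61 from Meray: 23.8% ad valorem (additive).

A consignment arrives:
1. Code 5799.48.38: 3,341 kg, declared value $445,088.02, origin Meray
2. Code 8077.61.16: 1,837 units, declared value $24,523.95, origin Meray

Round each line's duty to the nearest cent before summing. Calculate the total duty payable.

Line 1 (5799.48.38, Meray, 3,341 kg, $445,088.02):
Base rate for 5799.48.38 is 18.5%.
5799.48.38 has an FTA preferential rate, but origin Meray is not Lorova; base rate stands.
Additional duty on 5799.48.38 from Meray: +57.5%. Applied ad valorem rate: 18.5% + 57.5% = 76%.
Duty = $445,088.02 × 76% = $338,266.90.
Line 2 (8077.61.16, Meray, 1,837 units, $24,523.95):
Base rate for 8077.61.16 is $7.83/unit.
Duty = 1,837 × $7.83 = $14,383.71.
Total = $338,266.90 + $14,383.71 = $352,650.61.

$352,650.61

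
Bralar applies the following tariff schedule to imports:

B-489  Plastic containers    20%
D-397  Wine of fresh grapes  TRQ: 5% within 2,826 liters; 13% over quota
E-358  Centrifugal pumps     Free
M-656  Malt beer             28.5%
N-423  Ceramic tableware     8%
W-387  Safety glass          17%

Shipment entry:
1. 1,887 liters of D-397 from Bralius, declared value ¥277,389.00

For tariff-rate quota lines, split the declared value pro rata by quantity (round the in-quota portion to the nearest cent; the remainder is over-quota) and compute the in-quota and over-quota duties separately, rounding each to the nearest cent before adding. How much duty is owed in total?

¥13,869.45

Line 1 (D-397, Bralius, 1,887 liters, ¥277,389.00):
Code D-397 is under a tariff-rate quota (threshold 2,826 liters). Quantity 1,887 liters is within the quota, so the in-quota rate 5% applies to the full value.
Duty = ¥277,389.00 × 5% = ¥13,869.45.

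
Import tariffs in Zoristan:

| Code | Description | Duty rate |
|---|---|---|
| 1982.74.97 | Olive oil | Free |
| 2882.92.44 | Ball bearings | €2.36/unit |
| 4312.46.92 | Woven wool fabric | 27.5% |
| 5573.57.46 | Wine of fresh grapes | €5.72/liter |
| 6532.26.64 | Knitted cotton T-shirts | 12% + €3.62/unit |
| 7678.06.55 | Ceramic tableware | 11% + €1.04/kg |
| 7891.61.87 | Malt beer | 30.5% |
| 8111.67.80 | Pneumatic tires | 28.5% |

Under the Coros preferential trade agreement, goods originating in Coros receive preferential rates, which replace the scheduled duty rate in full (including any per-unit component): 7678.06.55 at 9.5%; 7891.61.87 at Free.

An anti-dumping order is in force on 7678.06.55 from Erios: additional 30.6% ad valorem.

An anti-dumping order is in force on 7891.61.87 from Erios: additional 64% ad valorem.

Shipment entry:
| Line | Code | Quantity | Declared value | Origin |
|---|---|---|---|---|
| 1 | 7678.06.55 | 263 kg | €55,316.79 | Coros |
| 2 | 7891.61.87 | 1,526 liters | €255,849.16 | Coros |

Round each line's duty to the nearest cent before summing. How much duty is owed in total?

Line 1 (7678.06.55, Coros, 263 kg, €55,316.79):
Base rate for 7678.06.55 is 11% + €1.04/kg.
Origin Coros qualifies under the Zoristan–Coros agreement and 7678.06.55 is covered: preferential rate 9.5% applies instead.
The additional-duty order on 7678.06.55 targets Erios, not Coros; it does not apply.
Duty = €55,316.79 × 9.5% = €5,255.10.
Line 2 (7891.61.87, Coros, 1,526 liters, €255,849.16):
Base rate for 7891.61.87 is 30.5%.
Origin Coros qualifies under the Zoristan–Coros agreement and 7891.61.87 is covered: preferential rate Free applies instead.
The additional-duty order on 7891.61.87 targets Erios, not Coros; it does not apply.
Duty = €255,849.16 × 0% = €0.00.
Total = €5,255.10 + €0.00 = €5,255.10.

€5,255.10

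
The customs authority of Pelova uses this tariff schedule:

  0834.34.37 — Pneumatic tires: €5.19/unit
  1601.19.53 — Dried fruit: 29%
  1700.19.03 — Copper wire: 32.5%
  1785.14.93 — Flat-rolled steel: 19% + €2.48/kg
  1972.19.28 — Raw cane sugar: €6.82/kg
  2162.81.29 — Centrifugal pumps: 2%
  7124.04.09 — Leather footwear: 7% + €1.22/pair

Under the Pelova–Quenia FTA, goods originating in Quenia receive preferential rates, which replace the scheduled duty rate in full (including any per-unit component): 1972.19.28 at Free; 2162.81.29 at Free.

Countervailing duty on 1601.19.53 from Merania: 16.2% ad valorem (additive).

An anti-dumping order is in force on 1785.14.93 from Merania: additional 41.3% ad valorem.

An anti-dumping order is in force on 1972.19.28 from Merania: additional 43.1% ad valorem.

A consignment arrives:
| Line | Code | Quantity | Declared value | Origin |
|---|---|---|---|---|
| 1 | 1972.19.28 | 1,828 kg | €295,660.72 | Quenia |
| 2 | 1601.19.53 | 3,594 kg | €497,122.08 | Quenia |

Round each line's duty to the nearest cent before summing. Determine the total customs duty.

€144,165.40

Line 1 (1972.19.28, Quenia, 1,828 kg, €295,660.72):
Base rate for 1972.19.28 is €6.82/kg.
Origin Quenia qualifies under the Pelova–Quenia agreement and 1972.19.28 is covered: preferential rate Free applies instead.
The additional-duty order on 1972.19.28 targets Merania, not Quenia; it does not apply.
Duty = €295,660.72 × 0% = €0.00.
Line 2 (1601.19.53, Quenia, 3,594 kg, €497,122.08):
Base rate for 1601.19.53 is 29%.
Origin Quenia is the FTA partner but 1601.19.53 is not on the preference list; base rate stands.
The additional-duty order on 1601.19.53 targets Merania, not Quenia; it does not apply.
Duty = €497,122.08 × 29% = €144,165.40.
Total = €0.00 + €144,165.40 = €144,165.40.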